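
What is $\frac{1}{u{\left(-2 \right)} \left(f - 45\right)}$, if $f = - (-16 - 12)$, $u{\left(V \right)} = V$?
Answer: $\frac{1}{34} \approx 0.029412$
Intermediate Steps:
$f = 28$ ($f = - (-16 - 12) = \left(-1\right) \left(-28\right) = 28$)
$\frac{1}{u{\left(-2 \right)} \left(f - 45\right)} = \frac{1}{\left(-2\right) \left(28 - 45\right)} = \frac{1}{\left(-2\right) \left(-17\right)} = \frac{1}{34}$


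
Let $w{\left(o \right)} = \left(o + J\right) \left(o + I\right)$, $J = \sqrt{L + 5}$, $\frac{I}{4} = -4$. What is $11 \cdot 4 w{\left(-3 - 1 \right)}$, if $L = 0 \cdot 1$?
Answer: $3520 - 880 \sqrt{5} \approx 1552.3$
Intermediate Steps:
$L = 0$
$I = -16$ ($I = 4 \left(-4\right) = -16$)
$J = \sqrt{5}$ ($J = \sqrt{0 + 5} = \sqrt{5} \approx 2.2361$)
$w{\left(o \right)} = \left(-16 + o\right) \left(o + \sqrt{5}\right)$ ($w{\left(o \right)} = \left(o + \sqrt{5}\right) \left(o - 16\right) = \left(o + \sqrt{5}\right) \left(-16 + o\right) = \left(-16 + o\right) \left(o + \sqrt{5}\right)$)
$11 \cdot 4 w{\left(-3 - 1 \right)} = 11 \cdot 4 \left(\left(-3 - 1\right)^{2} - 16 \left(-3 - 1\right) - 16 \sqrt{5} + \left(-3 - 1\right) \sqrt{5}\right) = 44 \left(\left(-3 - 1\right)^{2} - 16 \left(-3 - 1\right) - 16 \sqrt{5} + \left(-3 - 1\right) \sqrt{5}\right) = 44 \left(\left(-4\right)^{2} - -64 - 16 \sqrt{5} - 4 \sqrt{5}\right) = 44 \left(16 + 64 - 16 \sqrt{5} - 4 \sqrt{5}\right) = 44 \left(80 - 20 \sqrt{5}\right) = 3520 - 880 \sqrt{5}$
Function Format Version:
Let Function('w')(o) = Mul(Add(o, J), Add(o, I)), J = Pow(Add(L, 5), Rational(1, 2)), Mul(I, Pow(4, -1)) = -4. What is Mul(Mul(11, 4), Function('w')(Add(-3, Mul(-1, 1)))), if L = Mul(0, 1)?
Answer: Add(3520, Mul(-880, Pow(5, Rational(1, 2)))) ≈ 1552.3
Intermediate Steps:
L = 0
I = -16 (I = Mul(4, -4) = -16)
J = Pow(5, Rational(1, 2)) (J = Pow(Add(0, 5), Rational(1, 2)) = Pow(5, Rational(1, 2)) ≈ 2.2361)
Function('w')(o) = Mul(Add(-16, o), Add(o, Pow(5, Rational(1, 2)))) (Function('w')(o) = Mul(Add(o, Pow(5, Rational(1, 2))), Add(o, -16)) = Mul(Add(o, Pow(5, Rational(1, 2))), Add(-16, o)) = Mul(Add(-16, o), Add(o, Pow(5, Rational(1, 2)))))
Mul(Mul(11, 4), Function('w')(Add(-3, Mul(-1, 1)))) = Mul(Mul(11, 4), Add(Pow(Add(-3, Mul(-1, 1)), 2), Mul(-16, Add(-3, Mul(-1, 1))), Mul(-16, Pow(5, Rational(1, 2))), Mul(Add(-3, Mul(-1, 1)), Pow(5, Rational(1, 2))))) = Mul(44, Add(Pow(Add(-3, -1), 2), Mul(-16, Add(-3, -1)), Mul(-16, Pow(5, Rational(1, 2))), Mul(Add(-3, -1), Pow(5, Rational(1, 2))))) = Mul(44, Add(Pow(-4, 2), Mul(-16, -4), Mul(-16, Pow(5, Rational(1, 2))), Mul(-4, Pow(5, Rational(1, 2))))) = Mul(44, Add(16, 64, Mul(-16, Pow(5, Rational(1, 2))), Mul(-4, Pow(5, Rational(1, 2))))) = Mul(44, Add(80, Mul(-20, Pow(5, Rational(1, 2))))) = Add(3520, Mul(-880, Pow(5, Rational(1, 2))))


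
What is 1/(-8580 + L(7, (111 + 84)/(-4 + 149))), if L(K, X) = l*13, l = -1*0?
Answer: -1/8580 ≈ -0.00011655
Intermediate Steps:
l = 0
L(K, X) = 0 (L(K, X) = 0*13 = 0)
1/(-8580 + L(7, (111 + 84)/(-4 + 149))) = 1/(-8580 + 0) = 1/(-8580) = -1/8580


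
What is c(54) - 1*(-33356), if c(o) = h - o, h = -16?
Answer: 33286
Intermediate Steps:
c(o) = -16 - o
c(54) - 1*(-33356) = (-16 - 1*54) - 1*(-33356) = (-16 - 54) + 33356 = -70 + 33356 = 33286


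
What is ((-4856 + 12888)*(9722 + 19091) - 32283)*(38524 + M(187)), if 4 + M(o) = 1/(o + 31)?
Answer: 1943096709138613/218 ≈ 8.9133e+12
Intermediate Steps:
M(o) = -4 + 1/(31 + o) (M(o) = -4 + 1/(o + 31) = -4 + 1/(31 + o))
((-4856 + 12888)*(9722 + 19091) - 32283)*(38524 + M(187)) = ((-4856 + 12888)*(9722 + 19091) - 32283)*(38524 + (-123 - 4*187)/(31 + 187)) = (8032*28813 - 32283)*(38524 + (-123 - 748)/218) = (231426016 - 32283)*(38524 + (1/218)*(-871)) = 231393733*(38524 - 871/218) = 231393733*(8397361/218) = 1943096709138613/218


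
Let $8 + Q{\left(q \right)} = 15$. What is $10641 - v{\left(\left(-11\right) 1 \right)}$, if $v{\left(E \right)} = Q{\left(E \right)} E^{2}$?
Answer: $9794$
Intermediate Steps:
$Q{\left(q \right)} = 7$ ($Q{\left(q \right)} = -8 + 15 = 7$)
$v{\left(E \right)} = 7 E^{2}$
$10641 - v{\left(\left(-11\right) 1 \right)} = 10641 - 7 \left(\left(-11\right) 1\right)^{2} = 10641 - 7 \left(-11\right)^{2} = 10641 - 7 \cdot 121 = 10641 - 847 = 9794$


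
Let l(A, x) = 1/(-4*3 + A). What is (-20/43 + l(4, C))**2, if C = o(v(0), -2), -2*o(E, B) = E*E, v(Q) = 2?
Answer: 41209/118336 ≈ 0.34824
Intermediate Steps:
o(E, B) = -E**2/2 (o(E, B) = -E*E/2 = -E**2/2)
C = -2 (C = -1/2*2**2 = -1/2*4 = -2)
l(A, x) = 1/(-12 + A)
(-20/43 + l(4, C))**2 = (-20/43 + 1/(-12 + 4))**2 = (-20*1/43 + 1/(-8))**2 = (-20/43 - 1/8)**2 = (-203/344)**2 = 41209/118336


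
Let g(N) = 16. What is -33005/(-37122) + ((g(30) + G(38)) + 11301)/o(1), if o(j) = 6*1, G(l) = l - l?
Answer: 507618/269 ≈ 1887.1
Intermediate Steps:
G(l) = 0
o(j) = 6
-33005/(-37122) + ((g(30) + G(38)) + 11301)/o(1) = -33005/(-37122) + ((16 + 0) + 11301)/6 = -33005*(-1/37122) + (16 + 11301)*(1/6) = 1435/1614 + 11317*(1/6) = 1435/1614 + 11317/6 = 507618/269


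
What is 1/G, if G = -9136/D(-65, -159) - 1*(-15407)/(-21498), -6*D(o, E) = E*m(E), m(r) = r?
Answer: 60387882/87658889 ≈ 0.68890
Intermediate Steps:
D(o, E) = -E**2/6 (D(o, E) = -E*E/6 = -E**2/6)
G = 87658889/60387882 (G = -9136/((-1/6*(-159)**2)) - 1*(-15407)/(-21498) = -9136/((-1/6*25281)) + 15407*(-1/21498) = -9136/(-8427/2) - 15407/21498 = -9136*(-2/8427) - 15407/21498 = 18272/8427 - 15407/21498 = 87658889/60387882 ≈ 1.4516)
1/G = 1/(87658889/60387882) = 60387882/87658889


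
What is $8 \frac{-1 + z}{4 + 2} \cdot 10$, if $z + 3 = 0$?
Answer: $- \frac{160}{3} \approx -53.333$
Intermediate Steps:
$z = -3$ ($z = -3 + 0 = -3$)
$8 \frac{-1 + z}{4 + 2} \cdot 10 = 8 \frac{-1 - 3}{4 + 2} \cdot 10 = 8 \left(- \frac{4}{6}\right) 10 = 8 \left(\left(-4\right) \frac{1}{6}\right) 10 = 8 \left(- \frac{2}{3}\right) 10 = \left(- \frac{16}{3}\right) 10 = - \frac{160}{3}$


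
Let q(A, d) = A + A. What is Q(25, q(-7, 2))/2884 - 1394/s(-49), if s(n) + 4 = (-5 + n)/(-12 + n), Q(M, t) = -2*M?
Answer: 61307139/136990 ≈ 447.53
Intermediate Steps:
q(A, d) = 2*A
s(n) = -4 + (-5 + n)/(-12 + n)
Q(25, q(-7, 2))/2884 - 1394/s(-49) = -2*25/2884 - 1394*(-12 - 49)/(43 - 3*(-49)) = -50*1/2884 - 1394*(-61/(43 + 147)) = -25/1442 - 1394/((-1/61*190)) = -25/1442 - 1394/(-190/61) = -25/1442 - 1394*(-61/190) = -25/1442 + 42517/95 = 61307139/136990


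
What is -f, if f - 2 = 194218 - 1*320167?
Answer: 125947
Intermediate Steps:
f = -125947 (f = 2 + (194218 - 1*320167) = 2 + (194218 - 320167) = 2 - 125949 = -125947)
-f = -1*(-125947) = 125947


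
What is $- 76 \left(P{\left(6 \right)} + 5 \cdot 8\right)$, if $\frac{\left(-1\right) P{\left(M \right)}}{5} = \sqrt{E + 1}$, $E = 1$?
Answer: $-3040 + 380 \sqrt{2} \approx -2502.6$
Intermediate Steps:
$P{\left(M \right)} = - 5 \sqrt{2}$ ($P{\left(M \right)} = - 5 \sqrt{1 + 1} = - 5 \sqrt{2}$)
$- 76 \left(P{\left(6 \right)} + 5 \cdot 8\right) = - 76 \left(- 5 \sqrt{2} + 5 \cdot 8\right) = - 76 \left(- 5 \sqrt{2} + 40\right) = - 76 \left(40 - 5 \sqrt{2}\right) = -3040 + 380 \sqrt{2}$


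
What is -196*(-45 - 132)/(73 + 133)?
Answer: 17346/103 ≈ 168.41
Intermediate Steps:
-196*(-45 - 132)/(73 + 133) = -(-34692)/206 = -196*(-177/206) = 17346/103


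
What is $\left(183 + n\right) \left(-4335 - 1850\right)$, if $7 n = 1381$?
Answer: $- \frac{16464470}{7} \approx -2.3521 \cdot 10^{6}$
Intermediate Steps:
$n = \frac{1381}{7}$ ($n = \frac{1}{7} \cdot 1381 = \frac{1381}{7} \approx 197.29$)
$\left(183 + n\right) \left(-4335 - 1850\right) = \left(183 + \frac{1381}{7}\right) \left(-4335 - 1850\right) = \frac{2662}{7} \left(-6185\right) = - \frac{16464470}{7}$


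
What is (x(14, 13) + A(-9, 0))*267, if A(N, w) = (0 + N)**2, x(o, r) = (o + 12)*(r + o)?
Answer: 209061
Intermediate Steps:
x(o, r) = (12 + o)*(o + r)
A(N, w) = N**2
(x(14, 13) + A(-9, 0))*267 = ((14**2 + 12*14 + 12*13 + 14*13) + (-9)**2)*267 = ((196 + 168 + 156 + 182) + 81)*267 = (702 + 81)*267 = 783*267 = 209061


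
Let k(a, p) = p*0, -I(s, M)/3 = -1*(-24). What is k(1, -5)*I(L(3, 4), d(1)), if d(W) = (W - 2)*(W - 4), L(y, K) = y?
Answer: 0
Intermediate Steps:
d(W) = (-4 + W)*(-2 + W) (d(W) = (-2 + W)*(-4 + W) = (-4 + W)*(-2 + W))
I(s, M) = -72 (I(s, M) = -(-3)*(-24) = -3*24 = -72)
k(a, p) = 0
k(1, -5)*I(L(3, 4), d(1)) = 0*(-72) = 0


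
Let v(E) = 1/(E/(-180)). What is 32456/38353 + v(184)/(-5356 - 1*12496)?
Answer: 26654333437/31495176776 ≈ 0.84630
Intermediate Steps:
v(E) = -180/E (v(E) = 1/(E*(-1/180)) = 1/(-E/180) = -180/E)
32456/38353 + v(184)/(-5356 - 1*12496) = 32456/38353 + (-180/184)/(-5356 - 1*12496) = 32456*(1/38353) + (-180*1/184)/(-5356 - 12496) = 32456/38353 - 45/46/(-17852) = 32456/38353 - 45/46*(-1/17852) = 32456/38353 + 45/821192 = 26654333437/31495176776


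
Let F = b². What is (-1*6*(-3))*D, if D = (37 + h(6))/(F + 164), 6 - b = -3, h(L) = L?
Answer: 774/245 ≈ 3.1592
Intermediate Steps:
b = 9 (b = 6 - 1*(-3) = 6 + 3 = 9)
F = 81 (F = 9² = 81)
D = 43/245 (D = (37 + 6)/(81 + 164) = 43/245 ≈ 0.17551)
(-1*6*(-3))*D = (-1*6*(-3))*(43/245) = -6*(-3)*(43/245) = 18*(43/245) = 774/245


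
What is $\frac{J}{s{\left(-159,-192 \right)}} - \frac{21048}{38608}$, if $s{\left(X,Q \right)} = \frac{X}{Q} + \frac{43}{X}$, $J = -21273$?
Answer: $- \frac{1044718686573}{27387550} \approx -38146.0$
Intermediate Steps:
$s{\left(X,Q \right)} = \frac{43}{X} + \frac{X}{Q}$
$\frac{J}{s{\left(-159,-192 \right)}} - \frac{21048}{38608} = - \frac{21273}{\frac{43}{-159} - \frac{159}{-192}} - \frac{21048}{38608} = - \frac{21273}{43 \left(- \frac{1}{159}\right) - - \frac{53}{64}} - \frac{2631}{4826} = - \frac{21273}{- \frac{43}{159} + \frac{53}{64}} - \frac{2631}{4826} = - \frac{21273}{\frac{5675}{10176}} - \frac{2631}{4826} = \left(-21273\right) \frac{10176}{5675} - \frac{2631}{4826} = - \frac{216474048}{5675} - \frac{2631}{4826} = - \frac{1044718686573}{27387550}$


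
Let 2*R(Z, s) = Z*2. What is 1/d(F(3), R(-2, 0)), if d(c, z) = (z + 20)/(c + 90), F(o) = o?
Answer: 31/6 ≈ 5.1667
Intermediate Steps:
R(Z, s) = Z (R(Z, s) = (Z*2)/2 = (2*Z)/2 = Z)
d(c, z) = (20 + z)/(90 + c)
1/d(F(3), R(-2, 0)) = 1/((20 - 2)/(90 + 3)) = 1/(18/93) = 1/((1/93)*18) = 1/(6/31) = 31/6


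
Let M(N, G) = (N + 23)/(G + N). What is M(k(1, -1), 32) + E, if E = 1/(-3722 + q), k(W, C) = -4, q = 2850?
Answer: 4135/6104 ≈ 0.67742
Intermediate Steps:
M(N, G) = (23 + N)/(G + N)
E = -1/872 (E = 1/(-3722 + 2850) = 1/(-872) = -1/872 ≈ -0.0011468)
M(k(1, -1), 32) + E = (23 - 4)/(32 - 4) - 1/872 = 19/28 - 1/872 = 4135/6104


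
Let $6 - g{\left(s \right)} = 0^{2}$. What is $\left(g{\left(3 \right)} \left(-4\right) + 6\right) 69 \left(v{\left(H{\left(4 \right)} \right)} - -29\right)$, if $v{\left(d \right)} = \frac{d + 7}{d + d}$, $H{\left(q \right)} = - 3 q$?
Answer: $- \frac{145107}{4} \approx -36277.0$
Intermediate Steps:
$v{\left(d \right)} = \frac{7 + d}{2 d}$
$g{\left(s \right)} = 6$ ($g{\left(s \right)} = 6 - 0^{2} = 6 - 0 = 6 + 0 = 6$)
$\left(g{\left(3 \right)} \left(-4\right) + 6\right) 69 \left(v{\left(H{\left(4 \right)} \right)} - -29\right) = \left(6 \left(-4\right) + 6\right) 69 \left(\frac{7 - 12}{2 \left(\left(-3\right) 4\right)} - -29\right) = \left(-24 + 6\right) 69 \left(\frac{7 - 12}{2 \left(-12\right)} + 29\right) = \left(-18\right) 69 \left(\frac{1}{2} \left(- \frac{1}{12}\right) \left(-5\right) + 29\right) = - 1242 \left(\frac{5}{24} + 29\right) = \left(-1242\right) \frac{701}{24} = - \frac{145107}{4}$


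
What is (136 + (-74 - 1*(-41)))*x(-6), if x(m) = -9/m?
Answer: 309/2 ≈ 154.50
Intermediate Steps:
(136 + (-74 - 1*(-41)))*x(-6) = (136 + (-74 - 1*(-41)))*(-9/(-6)) = (136 + (-74 + 41))*(-9*(-⅙)) = (136 - 33)*(3/2) = 103*(3/2) = 309/2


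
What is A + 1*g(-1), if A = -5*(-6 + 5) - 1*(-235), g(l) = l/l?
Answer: 241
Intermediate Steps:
g(l) = 1
A = 240 (A = -5*(-1) + 235 = 5 + 235 = 240)
A + 1*g(-1) = 240 + 1*1 = 240 + 1 = 241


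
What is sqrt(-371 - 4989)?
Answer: 4*I*sqrt(335) ≈ 73.212*I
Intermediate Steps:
sqrt(-371 - 4989) = sqrt(-5360) = 4*I*sqrt(335)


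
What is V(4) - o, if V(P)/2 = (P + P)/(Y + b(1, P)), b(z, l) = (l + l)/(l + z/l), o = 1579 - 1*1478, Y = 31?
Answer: -56187/559 ≈ -100.51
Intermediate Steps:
o = 101 (o = 1579 - 1478 = 101)
b(z, l) = 2*l/(l + z/l) (b(z, l) = (2*l)/(l + z/l) = 2*l/(l + z/l))
V(P) = 4*P/(31 + 2*P²/(1 + P²)) (V(P) = 2*((P + P)/(31 + 2*P²/(1 + P²))) = 2*((2*P)/(31 + 2*P²/(1 + P²))) = 2*(2*P/(31 + 2*P²/(1 + P²))) = 4*P/(31 + 2*P²/(1 + P²)))
V(4) - o = 4*4*(1 + 4²)/(31 + 33*4²) - 1*101 = 4*4*(1 + 16)/(31 + 33*16) - 101 = 4*4*17/(31 + 528) - 101 = 4*4*17/559 - 101 = 4*4*(1/559)*17 - 101 = 272/559 - 101 = -56187/559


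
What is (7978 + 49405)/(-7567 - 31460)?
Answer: -57383/39027 ≈ -1.4703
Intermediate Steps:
(7978 + 49405)/(-7567 - 31460) = 57383/(-39027) = 57383*(-1/39027) = -57383/39027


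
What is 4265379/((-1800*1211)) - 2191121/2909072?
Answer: -238673613529/88072154800 ≈ -2.7100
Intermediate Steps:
4265379/((-1800*1211)) - 2191121/2909072 = 4265379/(-2179800) - 2191121*1/2909072 = 4265379*(-1/2179800) - 2191121/2909072 = -473931/242200 - 2191121/2909072 = -238673613529/88072154800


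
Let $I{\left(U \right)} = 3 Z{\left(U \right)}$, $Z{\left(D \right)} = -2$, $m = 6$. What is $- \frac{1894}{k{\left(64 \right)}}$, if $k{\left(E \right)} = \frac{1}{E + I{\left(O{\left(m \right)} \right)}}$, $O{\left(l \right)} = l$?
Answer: $-109852$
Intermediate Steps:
$I{\left(U \right)} = -6$ ($I{\left(U \right)} = 3 \left(-2\right) = -6$)
$k{\left(E \right)} = \frac{1}{-6 + E}$ ($k{\left(E \right)} = \frac{1}{E - 6} = \frac{1}{-6 + E}$)
$- \frac{1894}{k{\left(64 \right)}} = - \frac{1894}{\frac{1}{-6 + 64}} = - \frac{1894}{\frac{1}{58}} = - 1894 \frac{1}{\frac{1}{58}} = \left(-1894\right) 58 = -109852$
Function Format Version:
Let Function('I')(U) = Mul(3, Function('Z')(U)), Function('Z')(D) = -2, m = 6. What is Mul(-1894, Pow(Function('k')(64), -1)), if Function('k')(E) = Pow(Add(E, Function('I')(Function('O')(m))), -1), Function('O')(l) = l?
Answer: -109852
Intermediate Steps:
Function('I')(U) = -6 (Function('I')(U) = Mul(3, -2) = -6)
Function('k')(E) = Pow(Add(-6, E), -1) (Function('k')(E) = Pow(Add(E, -6), -1) = Pow(Add(-6, E), -1))
Mul(-1894, Pow(Function('k')(64), -1)) = Mul(-1894, Pow(Pow(Add(-6, 64), -1), -1)) = Mul(-1894, Pow(Pow(58, -1), -1)) = Mul(-1894, Pow(Rational(1, 58), -1)) = Mul(-1894, 58) = -109852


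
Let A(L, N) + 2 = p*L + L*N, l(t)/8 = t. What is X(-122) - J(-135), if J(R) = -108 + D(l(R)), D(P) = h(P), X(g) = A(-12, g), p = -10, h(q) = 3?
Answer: 1687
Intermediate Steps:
l(t) = 8*t
A(L, N) = -2 - 10*L + L*N (A(L, N) = -2 + (-10*L + L*N) = -2 - 10*L + L*N)
X(g) = 118 - 12*g (X(g) = -2 - 10*(-12) - 12*g = -2 + 120 - 12*g = 118 - 12*g)
D(P) = 3
J(R) = -105 (J(R) = -108 + 3 = -105)
X(-122) - J(-135) = (118 - 12*(-122)) - 1*(-105) = (118 + 1464) + 105 = 1582 + 105 = 1687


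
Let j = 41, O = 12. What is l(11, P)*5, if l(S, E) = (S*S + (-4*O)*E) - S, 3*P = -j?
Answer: 3830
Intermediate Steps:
P = -41/3 (P = (-1*41)/3 = (1/3)*(-41) = -41/3 ≈ -13.667)
l(S, E) = S**2 - S - 48*E (l(S, E) = (S*S + (-4*12)*E) - S = (S**2 - 48*E) - S = S**2 - S - 48*E)
l(11, P)*5 = (11**2 - 1*11 - 48*(-41/3))*5 = (121 - 11 + 656)*5 = 766*5 = 3830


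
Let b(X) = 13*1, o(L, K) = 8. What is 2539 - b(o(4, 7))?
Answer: 2526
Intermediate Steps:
b(X) = 13
2539 - b(o(4, 7)) = 2539 - 1*13 = 2539 - 13 = 2526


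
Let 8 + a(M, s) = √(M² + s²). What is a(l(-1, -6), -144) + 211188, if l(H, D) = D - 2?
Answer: 211180 + 40*√13 ≈ 2.1132e+5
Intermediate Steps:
l(H, D) = -2 + D
a(M, s) = -8 + √(M² + s²)
a(l(-1, -6), -144) + 211188 = (-8 + √((-2 - 6)² + (-144)²)) + 211188 = (-8 + √((-8)² + 20736)) + 211188 = (-8 + √(64 + 20736)) + 211188 = (-8 + √20800) + 211188 = (-8 + 40*√13) + 211188 = 211180 + 40*√13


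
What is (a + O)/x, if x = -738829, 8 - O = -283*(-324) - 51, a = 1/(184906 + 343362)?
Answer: 48406781643/390299718172 ≈ 0.12402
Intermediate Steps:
a = 1/528268 ≈ 1.8930e-6
O = -91633 (O = 8 - (-283*(-324) - 51) = 8 - (91692 - 51) = 8 - 1*91641 = 8 - 91641 = -91633)
(a + O)/x = (1/528268 - 91633)/(-738829) = -48406781643/528268*(-1/738829) = 48406781643/390299718172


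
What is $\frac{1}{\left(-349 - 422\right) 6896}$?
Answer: $- \frac{1}{5316816} \approx -1.8808 \cdot 10^{-7}$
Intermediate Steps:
$\frac{1}{\left(-349 - 422\right) 6896} = \frac{1}{\left(-771\right) 6896} = \frac{1}{-5316816} = - \frac{1}{5316816}$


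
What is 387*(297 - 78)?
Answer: 84753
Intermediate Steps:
387*(297 - 78) = 387*219 = 84753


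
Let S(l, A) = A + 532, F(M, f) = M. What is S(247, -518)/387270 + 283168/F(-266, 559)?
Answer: -27415616909/25753455 ≈ -1064.5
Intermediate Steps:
S(l, A) = 532 + A
S(247, -518)/387270 + 283168/F(-266, 559) = (532 - 518)/387270 + 283168/(-266) = 14*(1/387270) + 283168*(-1/266) = 7/193635 - 141584/133 = -27415616909/25753455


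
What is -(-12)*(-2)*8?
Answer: -192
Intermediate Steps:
-(-12)*(-2)*8 = -12*2*8 = -24*8 = -192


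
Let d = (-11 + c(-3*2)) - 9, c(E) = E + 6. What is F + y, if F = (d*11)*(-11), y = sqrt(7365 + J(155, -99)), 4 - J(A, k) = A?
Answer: 2420 + sqrt(7214) ≈ 2504.9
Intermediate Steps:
J(A, k) = 4 - A
c(E) = 6 + E
d = -20 (d = (-11 + (6 - 3*2)) - 9 = (-11 + (6 - 6)) - 9 = (-11 + 0) - 9 = -11 - 9 = -20)
y = sqrt(7214) (y = sqrt(7365 + (4 - 1*155)) = sqrt(7365 + (4 - 155)) = sqrt(7365 - 151) = sqrt(7214) ≈ 84.935)
F = 2420 (F = -20*11*(-11) = -220*(-11) = 2420)
F + y = 2420 + sqrt(7214)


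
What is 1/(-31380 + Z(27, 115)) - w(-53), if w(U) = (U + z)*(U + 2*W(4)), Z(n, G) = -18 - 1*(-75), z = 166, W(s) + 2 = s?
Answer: 173435450/31323 ≈ 5537.0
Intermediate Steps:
W(s) = -2 + s
Z(n, G) = 57 (Z(n, G) = -18 + 75 = 57)
w(U) = (4 + U)*(166 + U) (w(U) = (U + 166)*(U + 2*(-2 + 4)) = (166 + U)*(U + 2*2) = (166 + U)*(U + 4) = (166 + U)*(4 + U) = (4 + U)*(166 + U))
1/(-31380 + Z(27, 115)) - w(-53) = 1/(-31380 + 57) - (664 + (-53)**2 + 170*(-53)) = 1/(-31323) - (664 + 2809 - 9010) = -1/31323 - 1*(-5537) = -1/31323 + 5537 = 173435450/31323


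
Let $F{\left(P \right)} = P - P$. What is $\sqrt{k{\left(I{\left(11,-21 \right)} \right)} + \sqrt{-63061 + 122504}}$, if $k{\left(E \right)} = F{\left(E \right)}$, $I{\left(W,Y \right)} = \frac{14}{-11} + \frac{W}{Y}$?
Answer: $\sqrt[4]{59443} \approx 15.614$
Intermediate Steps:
$F{\left(P \right)} = 0$
$I{\left(W,Y \right)} = - \frac{14}{11} + \frac{W}{Y}$ ($I{\left(W,Y \right)} = 14 \left(- \frac{1}{11}\right) + \frac{W}{Y} = - \frac{14}{11} + \frac{W}{Y}$)
$k{\left(E \right)} = 0$
$\sqrt{k{\left(I{\left(11,-21 \right)} \right)} + \sqrt{-63061 + 122504}} = \sqrt{0 + \sqrt{-63061 + 122504}} = \sqrt{0 + \sqrt{59443}} = \sqrt{\sqrt{59443}} = \sqrt[4]{59443}$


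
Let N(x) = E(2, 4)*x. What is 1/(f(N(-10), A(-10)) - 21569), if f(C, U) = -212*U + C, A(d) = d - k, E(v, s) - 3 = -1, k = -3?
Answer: -1/20105 ≈ -4.9739e-5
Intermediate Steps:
E(v, s) = 2 (E(v, s) = 3 - 1 = 2)
N(x) = 2*x
A(d) = 3 + d (A(d) = d - 1*(-3) = d + 3 = 3 + d)
f(C, U) = C - 212*U
1/(f(N(-10), A(-10)) - 21569) = 1/((2*(-10) - 212*(3 - 10)) - 21569) = 1/((-20 - 212*(-7)) - 21569) = 1/((-20 + 1484) - 21569) = 1/(1464 - 21569) = 1/(-20105) = -1/20105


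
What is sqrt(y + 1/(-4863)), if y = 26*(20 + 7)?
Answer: 5*sqrt(664057239)/4863 ≈ 26.495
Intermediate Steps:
y = 702 (y = 26*27 = 702)
sqrt(y + 1/(-4863)) = sqrt(702 + 1/(-4863)) = sqrt(702 - 1/4863) = sqrt(3413825/4863) = 5*sqrt(664057239)/4863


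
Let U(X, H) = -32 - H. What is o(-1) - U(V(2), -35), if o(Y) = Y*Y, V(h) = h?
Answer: -2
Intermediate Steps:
o(Y) = Y**2
o(-1) - U(V(2), -35) = (-1)**2 - (-32 - 1*(-35)) = 1 - (-32 + 35) = 1 - 1*3 = 1 - 3 = -2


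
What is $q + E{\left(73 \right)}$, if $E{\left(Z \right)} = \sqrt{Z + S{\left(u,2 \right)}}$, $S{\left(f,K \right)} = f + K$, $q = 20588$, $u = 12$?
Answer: $20588 + \sqrt{87} \approx 20597.0$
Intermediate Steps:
$S{\left(f,K \right)} = K + f$
$E{\left(Z \right)} = \sqrt{14 + Z}$ ($E{\left(Z \right)} = \sqrt{Z + \left(2 + 12\right)} = \sqrt{Z + 14} = \sqrt{14 + Z}$)
$q + E{\left(73 \right)} = 20588 + \sqrt{14 + 73} = 20588 + \sqrt{87}$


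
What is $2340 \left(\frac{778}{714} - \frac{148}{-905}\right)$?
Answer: $\frac{63161436}{21539} \approx 2932.4$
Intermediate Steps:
$2340 \left(\frac{778}{714} - \frac{148}{-905}\right) = 2340 \left(778 \cdot \frac{1}{714} - - \frac{148}{905}\right) = 2340 \left(\frac{389}{357} + \frac{148}{905}\right) = 2340 \cdot \frac{404881}{323085} = \frac{63161436}{21539}$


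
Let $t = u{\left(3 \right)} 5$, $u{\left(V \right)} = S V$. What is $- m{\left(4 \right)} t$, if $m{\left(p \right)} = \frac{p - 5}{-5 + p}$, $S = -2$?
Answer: $30$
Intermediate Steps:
$u{\left(V \right)} = - 2 V$
$m{\left(p \right)} = 1$ ($m{\left(p \right)} = \frac{-5 + p}{-5 + p} = 1$)
$t = -30$ ($t = \left(-2\right) 3 \cdot 5 = \left(-6\right) 5 = -30$)
$- m{\left(4 \right)} t = \left(-1\right) 1 \left(-30\right) = \left(-1\right) \left(-30\right) = 30$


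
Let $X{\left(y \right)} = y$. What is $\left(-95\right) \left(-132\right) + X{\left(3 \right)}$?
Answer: $12543$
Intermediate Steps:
$\left(-95\right) \left(-132\right) + X{\left(3 \right)} = \left(-95\right) \left(-132\right) + 3 = 12540 + 3 = 12543$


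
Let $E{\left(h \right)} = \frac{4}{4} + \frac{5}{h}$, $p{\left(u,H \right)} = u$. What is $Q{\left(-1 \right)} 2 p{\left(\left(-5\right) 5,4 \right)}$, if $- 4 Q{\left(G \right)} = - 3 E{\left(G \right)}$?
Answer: $150$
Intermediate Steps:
$E{\left(h \right)} = 1 + \frac{5}{h}$ ($E{\left(h \right)} = 4 \cdot \frac{1}{4} + \frac{5}{h} = 1 + \frac{5}{h}$)
$Q{\left(G \right)} = \frac{3 \left(5 + G\right)}{4 G}$ ($Q{\left(G \right)} = - \frac{\left(-3\right) \frac{5 + G}{G}}{4} = - \frac{\left(-3\right) \frac{1}{G} \left(5 + G\right)}{4} = \frac{3 \left(5 + G\right)}{4 G}$)
$Q{\left(-1 \right)} 2 p{\left(\left(-5\right) 5,4 \right)} = \frac{3 \left(5 - 1\right)}{4 \left(-1\right)} 2 \left(\left(-5\right) 5\right) = \frac{3}{4} \left(-1\right) 4 \cdot 2 \left(-25\right) = \left(-3\right) 2 \left(-25\right) = \left(-6\right) \left(-25\right) = 150$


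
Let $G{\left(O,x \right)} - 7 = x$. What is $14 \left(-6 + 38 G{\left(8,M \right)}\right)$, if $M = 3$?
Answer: $5236$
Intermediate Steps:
$G{\left(O,x \right)} = 7 + x$
$14 \left(-6 + 38 G{\left(8,M \right)}\right) = 14 \left(-6 + 38 \left(7 + 3\right)\right) = 14 \left(-6 + 38 \cdot 10\right) = 14 \left(-6 + 380\right) = 14 \cdot 374 = 5236$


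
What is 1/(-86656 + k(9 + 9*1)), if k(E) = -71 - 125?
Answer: -1/86852 ≈ -1.1514e-5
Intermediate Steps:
k(E) = -196
1/(-86656 + k(9 + 9*1)) = 1/(-86656 - 196) = 1/(-86852) = -1/86852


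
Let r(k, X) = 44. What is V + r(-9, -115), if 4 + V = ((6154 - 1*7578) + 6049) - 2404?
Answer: 2261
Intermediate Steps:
V = 2217 (V = -4 + (((6154 - 1*7578) + 6049) - 2404) = -4 + (((6154 - 7578) + 6049) - 2404) = -4 + ((-1424 + 6049) - 2404) = -4 + (4625 - 2404) = -4 + 2221 = 2217)
V + r(-9, -115) = 2217 + 44 = 2261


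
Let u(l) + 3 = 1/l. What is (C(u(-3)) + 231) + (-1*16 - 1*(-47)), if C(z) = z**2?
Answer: 2458/9 ≈ 273.11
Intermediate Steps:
u(l) = -3 + 1/l
(C(u(-3)) + 231) + (-1*16 - 1*(-47)) = ((-3 + 1/(-3))**2 + 231) + (-1*16 - 1*(-47)) = ((-3 - 1/3)**2 + 231) + (-16 + 47) = ((-10/3)**2 + 231) + 31 = (100/9 + 231) + 31 = 2179/9 + 31 = 2458/9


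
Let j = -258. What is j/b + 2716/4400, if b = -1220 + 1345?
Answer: -7957/5500 ≈ -1.4467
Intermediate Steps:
b = 125
j/b + 2716/4400 = -258/125 + 2716/4400 = -258*1/125 + 2716*(1/4400) = -258/125 + 679/1100 = -7957/5500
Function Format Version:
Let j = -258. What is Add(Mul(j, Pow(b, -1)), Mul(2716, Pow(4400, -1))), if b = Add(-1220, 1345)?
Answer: Rational(-7957, 5500) ≈ -1.4467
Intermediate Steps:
b = 125
Add(Mul(j, Pow(b, -1)), Mul(2716, Pow(4400, -1))) = Add(Mul(-258, Pow(125, -1)), Mul(2716, Pow(4400, -1))) = Add(Mul(-258, Rational(1, 125)), Mul(2716, Rational(1, 4400))) = Add(Rational(-258, 125), Rational(679, 1100)) = Rational(-7957, 5500)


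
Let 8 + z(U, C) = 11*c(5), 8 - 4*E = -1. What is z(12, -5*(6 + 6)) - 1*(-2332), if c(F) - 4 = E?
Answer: 9571/4 ≈ 2392.8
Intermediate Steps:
E = 9/4 (E = 2 - ¼*(-1) = 2 + ¼ = 9/4 ≈ 2.2500)
c(F) = 25/4 (c(F) = 4 + 9/4 = 25/4)
z(U, C) = 243/4 (z(U, C) = -8 + 11*(25/4) = -8 + 275/4 = 243/4)
z(12, -5*(6 + 6)) - 1*(-2332) = 243/4 - 1*(-2332) = 243/4 + 2332 = 9571/4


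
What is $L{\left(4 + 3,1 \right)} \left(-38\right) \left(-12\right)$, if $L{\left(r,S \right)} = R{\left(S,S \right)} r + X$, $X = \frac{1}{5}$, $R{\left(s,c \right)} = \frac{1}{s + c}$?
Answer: $\frac{8436}{5} \approx 1687.2$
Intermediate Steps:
$R{\left(s,c \right)} = \frac{1}{c + s}$
$X = \frac{1}{5} \approx 0.2$
$L{\left(r,S \right)} = \frac{1}{5} + \frac{r}{2 S}$ ($L{\left(r,S \right)} = \frac{r}{S + S} + \frac{1}{5} = \frac{r}{2 S} + \frac{1}{5} = \frac{1}{5} + \frac{r}{2 S}$)
$L{\left(4 + 3,1 \right)} \left(-38\right) \left(-12\right) = \frac{\frac{4 + 3}{2} + \frac{1}{5} \cdot 1}{1} \left(-38\right) \left(-12\right) = 1 \left(\frac{1}{2} \cdot 7 + \frac{1}{5}\right) \left(-38\right) \left(-12\right) = 1 \left(\frac{7}{2} + \frac{1}{5}\right) \left(-38\right) \left(-12\right) = 1 \cdot \frac{37}{10} \left(-38\right) \left(-12\right) = \frac{37}{10} \left(-38\right) \left(-12\right) = \left(- \frac{703}{5}\right) \left(-12\right) = \frac{8436}{5}$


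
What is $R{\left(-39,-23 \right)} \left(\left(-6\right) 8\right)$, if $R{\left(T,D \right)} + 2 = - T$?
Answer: $-1776$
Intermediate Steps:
$R{\left(T,D \right)} = -2 - T$
$R{\left(-39,-23 \right)} \left(\left(-6\right) 8\right) = \left(-2 - -39\right) \left(\left(-6\right) 8\right) = \left(-2 + 39\right) \left(-48\right) = 37 \left(-48\right) = -1776$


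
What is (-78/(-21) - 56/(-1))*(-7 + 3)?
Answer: -1672/7 ≈ -238.86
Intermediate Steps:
(-78/(-21) - 56/(-1))*(-7 + 3) = (-78*(-1/21) - 56*(-1))*(-4) = (26/7 + 56)*(-4) = (418/7)*(-4) = -1672/7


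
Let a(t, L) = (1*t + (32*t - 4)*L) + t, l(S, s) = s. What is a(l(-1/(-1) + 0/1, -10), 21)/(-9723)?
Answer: 6824/9723 ≈ 0.70184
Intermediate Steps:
a(t, L) = 2*t + L*(-4 + 32*t) (a(t, L) = (t + (-4 + 32*t)*L) + t = (t + L*(-4 + 32*t)) + t = 2*t + L*(-4 + 32*t))
a(l(-1/(-1) + 0/1, -10), 21)/(-9723) = (-4*21 + 2*(-10) + 32*21*(-10))/(-9723) = (-84 - 20 - 6720)*(-1/9723) = -6824*(-1/9723) = 6824/9723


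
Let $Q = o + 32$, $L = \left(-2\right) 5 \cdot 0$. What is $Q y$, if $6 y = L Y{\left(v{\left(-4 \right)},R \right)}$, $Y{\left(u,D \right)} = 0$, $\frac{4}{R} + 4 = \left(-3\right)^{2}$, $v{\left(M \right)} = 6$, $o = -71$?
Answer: $0$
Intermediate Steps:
$R = \frac{4}{5}$ ($R = \frac{4}{-4 + \left(-3\right)^{2}} = \frac{4}{-4 + 9} = \frac{4}{5} \approx 0.8$)
$L = 0$ ($L = \left(-10\right) 0 = 0$)
$Q = -39$ ($Q = -71 + 32 = -39$)
$y = 0$ ($y = \frac{0 \cdot 0}{6} = \frac{1}{6} \cdot 0 = 0$)
$Q y = \left(-39\right) 0 = 0$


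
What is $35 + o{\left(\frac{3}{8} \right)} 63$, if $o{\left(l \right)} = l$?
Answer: $\frac{469}{8} \approx 58.625$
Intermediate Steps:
$35 + o{\left(\frac{3}{8} \right)} 63 = 35 + \frac{3}{8} \cdot 63 = 35 + \frac{189}{8} = \frac{469}{8}$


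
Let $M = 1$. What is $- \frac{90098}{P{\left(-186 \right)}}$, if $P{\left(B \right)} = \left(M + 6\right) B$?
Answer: $\frac{45049}{651} \approx 69.2$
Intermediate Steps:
$P{\left(B \right)} = 7 B$ ($P{\left(B \right)} = \left(1 + 6\right) B = 7 B$)
$- \frac{90098}{P{\left(-186 \right)}} = - \frac{90098}{7 \left(-186\right)} = - \frac{90098}{-1302} = \left(-90098\right) \left(- \frac{1}{1302}\right) = \frac{45049}{651}$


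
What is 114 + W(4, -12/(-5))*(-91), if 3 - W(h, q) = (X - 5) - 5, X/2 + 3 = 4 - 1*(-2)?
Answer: -523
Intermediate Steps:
X = 6 (X = -6 + 2*(4 - 1*(-2)) = -6 + 2*(4 + 2) = -6 + 2*6 = -6 + 12 = 6)
W(h, q) = 7 (W(h, q) = 3 - ((6 - 5) - 5) = 3 - (1 - 5) = 3 - 1*(-4) = 3 + 4 = 7)
114 + W(4, -12/(-5))*(-91) = 114 + 7*(-91) = 114 - 637 = -523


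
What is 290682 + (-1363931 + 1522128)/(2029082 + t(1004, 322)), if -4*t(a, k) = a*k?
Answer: 566324271517/1948260 ≈ 2.9068e+5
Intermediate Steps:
t(a, k) = -a*k/4
290682 + (-1363931 + 1522128)/(2029082 + t(1004, 322)) = 290682 + (-1363931 + 1522128)/(2029082 - ¼*1004*322) = 290682 + 158197/(2029082 - 80822) = 290682 + 158197/1948260 = 566324271517/1948260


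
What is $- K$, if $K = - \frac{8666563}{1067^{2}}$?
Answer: $\frac{8666563}{1138489} \approx 7.6123$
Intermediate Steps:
$K = - \frac{8666563}{1138489} \approx -7.6123$
$- K = \left(-1\right) \left(- \frac{8666563}{1138489}\right) = \frac{8666563}{1138489}$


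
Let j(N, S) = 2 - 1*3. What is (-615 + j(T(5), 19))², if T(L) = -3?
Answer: 379456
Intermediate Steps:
j(N, S) = -1 (j(N, S) = 2 - 3 = -1)
(-615 + j(T(5), 19))² = (-615 - 1)² = (-616)² = 379456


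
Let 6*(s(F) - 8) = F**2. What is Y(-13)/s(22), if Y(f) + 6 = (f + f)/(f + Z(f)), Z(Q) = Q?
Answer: -15/266 ≈ -0.056391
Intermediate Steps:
s(F) = 8 + F**2/6
Y(f) = -5 (Y(f) = -6 + (f + f)/(f + f) = -6 + (2*f)/((2*f)) = -6 + (2*f)*(1/(2*f)) = -6 + 1 = -5)
Y(-13)/s(22) = -5/(8 + (1/6)*22**2) = -5/(8 + (1/6)*484) = -5/(8 + 242/3) = -5/266/3 = -5*3/266 = -15/266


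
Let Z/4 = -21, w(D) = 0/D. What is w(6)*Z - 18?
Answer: -18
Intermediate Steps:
w(D) = 0
Z = -84 (Z = 4*(-21) = -84)
w(6)*Z - 18 = 0*(-84) - 18 = 0 - 18 = -18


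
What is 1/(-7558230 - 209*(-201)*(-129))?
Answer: -1/12977391 ≈ -7.7057e-8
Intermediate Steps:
1/(-7558230 - 209*(-201)*(-129)) = 1/(-7558230 + 42009*(-129)) = 1/(-7558230 - 5419161) = 1/(-12977391) = -1/12977391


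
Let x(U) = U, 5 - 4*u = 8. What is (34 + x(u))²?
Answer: 17689/16 ≈ 1105.6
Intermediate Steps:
u = -¾ (u = 5/4 - ¼*8 = 5/4 - 2 = -¾ ≈ -0.75000)
(34 + x(u))² = (34 - ¾)² = (133/4)² = 17689/16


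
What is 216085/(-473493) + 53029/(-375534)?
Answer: -35418708229/59270906754 ≈ -0.59757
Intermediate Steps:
216085/(-473493) + 53029/(-375534) = 216085*(-1/473493) + 53029*(-1/375534) = -216085/473493 - 53029/375534 = -35418708229/59270906754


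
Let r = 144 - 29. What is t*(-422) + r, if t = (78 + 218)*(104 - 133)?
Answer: 3622563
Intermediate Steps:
t = -8584 (t = 296*(-29) = -8584)
r = 115
t*(-422) + r = -8584*(-422) + 115 = 3622448 + 115 = 3622563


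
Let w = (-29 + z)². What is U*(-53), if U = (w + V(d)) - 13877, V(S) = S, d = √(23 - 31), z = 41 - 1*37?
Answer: 702356 - 106*I*√2 ≈ 7.0236e+5 - 149.91*I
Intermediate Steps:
z = 4 (z = 41 - 37 = 4)
d = 2*I*√2 (d = √(-8) = 2*I*√2 ≈ 2.8284*I)
w = 625 (w = (-29 + 4)² = (-25)² = 625)
U = -13252 + 2*I*√2 (U = (625 + 2*I*√2) - 13877 = -13252 + 2*I*√2 ≈ -13252.0 + 2.8284*I)
U*(-53) = (-13252 + 2*I*√2)*(-53) = 702356 - 106*I*√2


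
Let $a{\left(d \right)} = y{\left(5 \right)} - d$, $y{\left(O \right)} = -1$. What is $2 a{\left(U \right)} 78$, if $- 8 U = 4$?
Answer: $-78$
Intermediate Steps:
$U = - \frac{1}{2}$ ($U = \left(- \frac{1}{8}\right) 4 = - \frac{1}{2} \approx -0.5$)
$a{\left(d \right)} = -1 - d$
$2 a{\left(U \right)} 78 = 2 \left(-1 - - \frac{1}{2}\right) 78 = 2 \left(-1 + \frac{1}{2}\right) 78 = 2 \left(- \frac{1}{2}\right) 78 = \left(-1\right) 78 = -78$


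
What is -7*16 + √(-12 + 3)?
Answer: -112 + 3*I ≈ -112.0 + 3.0*I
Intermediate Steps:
-7*16 + √(-12 + 3) = -112 + √(-9) = -112 + 3*I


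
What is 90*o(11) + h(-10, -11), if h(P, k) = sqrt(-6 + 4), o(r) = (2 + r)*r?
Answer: 12870 + I*sqrt(2) ≈ 12870.0 + 1.4142*I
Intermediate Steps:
o(r) = r*(2 + r)
h(P, k) = I*sqrt(2) (h(P, k) = sqrt(-2) = I*sqrt(2))
90*o(11) + h(-10, -11) = 90*(11*(2 + 11)) + I*sqrt(2) = 90*(11*13) + I*sqrt(2) = 90*143 + I*sqrt(2) = 12870 + I*sqrt(2)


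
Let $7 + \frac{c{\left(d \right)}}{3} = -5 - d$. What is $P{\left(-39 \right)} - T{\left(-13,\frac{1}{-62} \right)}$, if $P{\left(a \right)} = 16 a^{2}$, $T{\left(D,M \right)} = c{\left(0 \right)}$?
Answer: $24372$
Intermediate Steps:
$c{\left(d \right)} = -36 - 3 d$ ($c{\left(d \right)} = -21 + 3 \left(-5 - d\right) = -21 - \left(15 + 3 d\right) = -36 - 3 d$)
$T{\left(D,M \right)} = -36$ ($T{\left(D,M \right)} = -36 - 0 = -36 + 0 = -36$)
$P{\left(-39 \right)} - T{\left(-13,\frac{1}{-62} \right)} = 16 \left(-39\right)^{2} - -36 = 16 \cdot 1521 + 36 = 24336 + 36 = 24372$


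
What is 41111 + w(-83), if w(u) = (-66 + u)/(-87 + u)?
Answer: 6989019/170 ≈ 41112.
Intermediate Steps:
w(u) = (-66 + u)/(-87 + u)
41111 + w(-83) = 41111 + (-66 - 83)/(-87 - 83) = 41111 - 149/(-170) = 41111 - 1/170*(-149) = 41111 + 149/170 = 6989019/170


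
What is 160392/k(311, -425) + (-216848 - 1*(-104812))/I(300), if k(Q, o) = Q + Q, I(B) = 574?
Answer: 5594654/89257 ≈ 62.680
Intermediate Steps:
k(Q, o) = 2*Q
160392/k(311, -425) + (-216848 - 1*(-104812))/I(300) = 160392/((2*311)) + (-216848 - 1*(-104812))/574 = 160392/622 + (-216848 + 104812)*(1/574) = 160392*(1/622) - 112036*1/574 = 80196/311 - 56018/287 = 5594654/89257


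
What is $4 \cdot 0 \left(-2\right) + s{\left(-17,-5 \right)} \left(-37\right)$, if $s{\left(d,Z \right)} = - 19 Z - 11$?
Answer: $-3108$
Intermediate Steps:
$s{\left(d,Z \right)} = -11 - 19 Z$
$4 \cdot 0 \left(-2\right) + s{\left(-17,-5 \right)} \left(-37\right) = 4 \cdot 0 \left(-2\right) + \left(-11 - -95\right) \left(-37\right) = 0 \left(-2\right) + \left(-11 + 95\right) \left(-37\right) = 0 + 84 \left(-37\right) = 0 - 3108 = -3108$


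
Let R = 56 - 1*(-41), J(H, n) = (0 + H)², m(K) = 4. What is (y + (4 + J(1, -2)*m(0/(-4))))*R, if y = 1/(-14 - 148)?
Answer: 125615/162 ≈ 775.40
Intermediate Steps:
y = -1/162 (y = 1/(-162) = -1/162 ≈ -0.0061728)
J(H, n) = H²
R = 97 (R = 56 + 41 = 97)
(y + (4 + J(1, -2)*m(0/(-4))))*R = (-1/162 + (4 + 1²*4))*97 = (-1/162 + (4 + 1*4))*97 = (-1/162 + (4 + 4))*97 = (-1/162 + 8)*97 = (1295/162)*97 = 125615/162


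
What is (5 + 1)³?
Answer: 216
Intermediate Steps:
(5 + 1)³ = 6³ = 216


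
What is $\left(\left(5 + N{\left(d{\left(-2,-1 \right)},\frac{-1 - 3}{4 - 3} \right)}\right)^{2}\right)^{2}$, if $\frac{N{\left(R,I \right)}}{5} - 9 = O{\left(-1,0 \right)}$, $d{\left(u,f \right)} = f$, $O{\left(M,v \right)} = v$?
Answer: $6250000$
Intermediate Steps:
$N{\left(R,I \right)} = 45$ ($N{\left(R,I \right)} = 45 + 5 \cdot 0 = 45 + 0 = 45$)
$\left(\left(5 + N{\left(d{\left(-2,-1 \right)},\frac{-1 - 3}{4 - 3} \right)}\right)^{2}\right)^{2} = \left(\left(5 + 45\right)^{2}\right)^{2} = \left(50^{2}\right)^{2} = 2500^{2} = 6250000$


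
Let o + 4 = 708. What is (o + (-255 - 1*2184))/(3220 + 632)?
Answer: -1735/3852 ≈ -0.45042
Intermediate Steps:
o = 704 (o = -4 + 708 = 704)
(o + (-255 - 1*2184))/(3220 + 632) = (704 + (-255 - 1*2184))/(3220 + 632) = (704 + (-255 - 2184))/3852 = (704 - 2439)*(1/3852) = -1735*1/3852 = -1735/3852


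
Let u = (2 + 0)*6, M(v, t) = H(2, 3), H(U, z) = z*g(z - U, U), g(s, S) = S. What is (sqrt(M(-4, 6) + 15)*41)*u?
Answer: 492*sqrt(21) ≈ 2254.6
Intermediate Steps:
H(U, z) = U*z (H(U, z) = z*U = U*z)
M(v, t) = 6 (M(v, t) = 2*3 = 6)
u = 12 (u = 2*6 = 12)
(sqrt(M(-4, 6) + 15)*41)*u = (sqrt(6 + 15)*41)*12 = (sqrt(21)*41)*12 = (41*sqrt(21))*12 = 492*sqrt(21)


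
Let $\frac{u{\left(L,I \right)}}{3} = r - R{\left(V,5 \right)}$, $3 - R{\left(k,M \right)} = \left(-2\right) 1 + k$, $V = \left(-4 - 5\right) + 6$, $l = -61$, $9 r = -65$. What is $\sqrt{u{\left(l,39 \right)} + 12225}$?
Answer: $\frac{\sqrt{109614}}{3} \approx 110.36$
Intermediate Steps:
$r = - \frac{65}{9}$ ($r = \frac{1}{9} \left(-65\right) = - \frac{65}{9} \approx -7.2222$)
$V = -3$ ($V = -9 + 6 = -3$)
$R{\left(k,M \right)} = 5 - k$ ($R{\left(k,M \right)} = 3 - \left(\left(-2\right) 1 + k\right) = 3 - \left(-2 + k\right) = 5 - k$)
$u{\left(L,I \right)} = - \frac{137}{3}$ ($u{\left(L,I \right)} = 3 \left(- \frac{65}{9} - \left(5 - -3\right)\right) = 3 \left(- \frac{65}{9} - \left(5 + 3\right)\right) = 3 \left(- \frac{65}{9} - 8\right) = 3 \left(- \frac{137}{9}\right) = - \frac{137}{3}$)
$\sqrt{u{\left(l,39 \right)} + 12225} = \sqrt{- \frac{137}{3} + 12225} = \sqrt{\frac{36538}{3}} = \frac{\sqrt{109614}}{3}$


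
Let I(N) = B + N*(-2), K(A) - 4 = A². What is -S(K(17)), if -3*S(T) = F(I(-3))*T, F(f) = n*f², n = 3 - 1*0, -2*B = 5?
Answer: 14357/4 ≈ 3589.3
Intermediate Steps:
B = -5/2 (B = -½*5 = -5/2 ≈ -2.5000)
n = 3 (n = 3 + 0 = 3)
K(A) = 4 + A²
I(N) = -5/2 - 2*N (I(N) = -5/2 + N*(-2) = -5/2 - 2*N)
F(f) = 3*f²
S(T) = -49*T/4 (S(T) = -3*(-5/2 - 2*(-3))²*T/3 = -3*(-5/2 + 6)²*T/3 = -3*(7/2)²*T/3 = -3*(49/4)*T/3 = -49*T/4)
-S(K(17)) = -(-49)*(4 + 17²)/4 = -(-49)*(4 + 289)/4 = -(-49)*293/4 = -1*(-14357/4) = 14357/4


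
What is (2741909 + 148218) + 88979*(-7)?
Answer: 2267274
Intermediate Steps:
(2741909 + 148218) + 88979*(-7) = 2890127 - 622853 = 2267274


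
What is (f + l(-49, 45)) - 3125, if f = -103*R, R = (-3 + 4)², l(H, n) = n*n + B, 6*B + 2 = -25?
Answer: -2415/2 ≈ -1207.5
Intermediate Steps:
B = -9/2 (B = -⅓ + (⅙)*(-25) = -⅓ - 25/6 = -9/2 ≈ -4.5000)
l(H, n) = -9/2 + n² (l(H, n) = n*n - 9/2 = n² - 9/2 = -9/2 + n²)
R = 1 (R = 1² = 1)
f = -103 (f = -103*1 = -103)
(f + l(-49, 45)) - 3125 = (-103 + (-9/2 + 45²)) - 3125 = (-103 + (-9/2 + 2025)) - 3125 = (-103 + 4041/2) - 3125 = 3835/2 - 3125 = -2415/2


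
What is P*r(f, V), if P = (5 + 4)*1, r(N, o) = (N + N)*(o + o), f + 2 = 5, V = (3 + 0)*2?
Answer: 648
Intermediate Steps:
V = 6 (V = 3*2 = 6)
f = 3 (f = -2 + 5 = 3)
r(N, o) = 4*N*o (r(N, o) = (2*N)*(2*o) = 4*N*o)
P = 9 (P = 9*1 = 9)
P*r(f, V) = 9*(4*3*6) = 9*72 = 648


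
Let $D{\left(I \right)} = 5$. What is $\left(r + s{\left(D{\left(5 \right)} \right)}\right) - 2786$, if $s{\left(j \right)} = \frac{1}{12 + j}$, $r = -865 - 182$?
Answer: $- \frac{65160}{17} \approx -3832.9$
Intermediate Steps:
$r = -1047$ ($r = -865 - 182 = -1047$)
$\left(r + s{\left(D{\left(5 \right)} \right)}\right) - 2786 = \left(-1047 + \frac{1}{12 + 5}\right) - 2786 = \left(-1047 + \frac{1}{17}\right) - 2786 = - \frac{17798}{17} - 2786 = - \frac{65160}{17}$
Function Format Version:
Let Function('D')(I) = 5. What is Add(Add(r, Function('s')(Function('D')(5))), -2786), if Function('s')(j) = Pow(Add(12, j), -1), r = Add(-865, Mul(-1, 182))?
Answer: Rational(-65160, 17) ≈ -3832.9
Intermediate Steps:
r = -1047 (r = Add(-865, -182) = -1047)
Add(Add(r, Function('s')(Function('D')(5))), -2786) = Add(Add(-1047, Pow(Add(12, 5), -1)), -2786) = Add(Add(-1047, Pow(17, -1)), -2786) = Add(Add(-1047, Rational(1, 17)), -2786) = Add(Rational(-17798, 17), -2786) = Rational(-65160, 17)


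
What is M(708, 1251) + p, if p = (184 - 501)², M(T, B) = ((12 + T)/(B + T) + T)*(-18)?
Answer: 57293165/653 ≈ 87738.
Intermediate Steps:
M(T, B) = -18*T - 18*(12 + T)/(B + T) (M(T, B) = ((12 + T)/(B + T) + T)*(-18) = (T + (12 + T)/(B + T))*(-18) = -18*T - 18*(12 + T)/(B + T))
p = 100489 (p = (-317)² = 100489)
M(708, 1251) + p = 18*(-12 - 1*708 - 1*708² - 1*1251*708)/(1251 + 708) + 100489 = 18*(-12 - 708 - 1*501264 - 885708)/1959 + 100489 = 18*(1/1959)*(-12 - 708 - 501264 - 885708) + 100489 = 18*(1/1959)*(-1387692) + 100489 = -8326152/653 + 100489 = 57293165/653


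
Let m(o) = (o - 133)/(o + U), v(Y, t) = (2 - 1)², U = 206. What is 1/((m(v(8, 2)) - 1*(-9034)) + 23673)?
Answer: 69/2256739 ≈ 3.0575e-5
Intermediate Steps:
v(Y, t) = 1 (v(Y, t) = 1² = 1)
m(o) = (-133 + o)/(206 + o) (m(o) = (o - 133)/(o + 206) = (-133 + o)/(206 + o))
1/((m(v(8, 2)) - 1*(-9034)) + 23673) = 1/(((-133 + 1)/(206 + 1) - 1*(-9034)) + 23673) = 1/((-132/207 + 9034) + 23673) = 1/(((1/207)*(-132) + 9034) + 23673) = 1/((-44/69 + 9034) + 23673) = 1/(623302/69 + 23673) = 1/(2256739/69) = 69/2256739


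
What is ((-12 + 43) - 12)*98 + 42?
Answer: 1904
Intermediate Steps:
((-12 + 43) - 12)*98 + 42 = (31 - 12)*98 + 42 = 19*98 + 42 = 1862 + 42 = 1904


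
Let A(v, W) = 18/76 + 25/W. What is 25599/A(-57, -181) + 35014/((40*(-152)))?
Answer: 76462953661/294880 ≈ 2.5930e+5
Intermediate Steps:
A(v, W) = 9/38 + 25/W (A(v, W) = 18*(1/76) + 25/W = 9/38 + 25/W)
25599/A(-57, -181) + 35014/((40*(-152))) = 25599/(9/38 + 25/(-181)) + 35014/((40*(-152))) = 25599/(9/38 + 25*(-1/181)) + 35014/(-6080) = 25599/(9/38 - 25/181) + 35014*(-1/6080) = 25599/(679/6878) - 17507/3040 = 25599*(6878/679) - 17507/3040 = 25152846/97 - 17507/3040 = 76462953661/294880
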